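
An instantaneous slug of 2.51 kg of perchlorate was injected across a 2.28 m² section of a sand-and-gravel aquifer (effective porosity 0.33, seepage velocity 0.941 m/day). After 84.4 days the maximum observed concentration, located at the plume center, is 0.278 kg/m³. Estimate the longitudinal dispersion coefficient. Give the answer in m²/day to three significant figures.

0.136 m²/day

At the plume center C_max = M/(n_e·A·√(4πDt)), so D = M²/(4πt·(n_e·A·C_max)²).
n_e·A·C_max = 0.33 × 2.28 × 0.278 = 0.2092 kg/m.
D = 2.51²/(4π × 84.4 × 0.2092²) = 0.136 m²/day.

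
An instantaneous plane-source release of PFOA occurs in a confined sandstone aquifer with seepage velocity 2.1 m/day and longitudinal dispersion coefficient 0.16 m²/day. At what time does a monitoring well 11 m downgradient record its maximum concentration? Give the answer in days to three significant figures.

5.20 days

For the 1D instantaneous-source solution, setting ∂C/∂t = 0 at fixed x gives v²t² + 2Dt − x² = 0, so t = (√(D² + v²x²) − D)/v².
√(D² + v²x²) = √(0.16² + 2.1² × 11²) = 23.10; v² = 4.41.
t = (23.10 − 0.16)/4.41 = 5.20 days (vs. the pure-advection estimate x/v = 5.24 d).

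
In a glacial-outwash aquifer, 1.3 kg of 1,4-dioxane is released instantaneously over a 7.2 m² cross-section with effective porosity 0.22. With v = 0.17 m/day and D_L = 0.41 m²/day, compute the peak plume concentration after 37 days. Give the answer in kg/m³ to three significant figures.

0.0594 kg/m³

The peak of an instantaneous 1D plume sits at x = vt; there the Gaussian factor is 1 and C_max = M/(n_e·A·√(4πDt)), where n_e·A is the pore area the mass is dissolved in.
√(4πDt) = √(4π × 0.41 × 37) = 13.81 m, so C_max = 1.3/(0.22 × 7.2 × 13.81) = 0.0594 kg/m³.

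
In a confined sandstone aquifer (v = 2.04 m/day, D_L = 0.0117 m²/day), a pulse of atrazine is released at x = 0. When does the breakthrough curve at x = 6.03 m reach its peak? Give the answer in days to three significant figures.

2.95 days

For the 1D instantaneous-source solution, setting ∂C/∂t = 0 at fixed x gives v²t² + 2Dt − x² = 0, so t = (√(D² + v²x²) − D)/v².
√(D² + v²x²) = √(0.0117² + 2.04² × 6.03²) = 12.30; v² = 4.1616.
t = (12.30 − 0.0117)/4.1616 = 2.95 days (vs. the pure-advection estimate x/v = 2.96 d).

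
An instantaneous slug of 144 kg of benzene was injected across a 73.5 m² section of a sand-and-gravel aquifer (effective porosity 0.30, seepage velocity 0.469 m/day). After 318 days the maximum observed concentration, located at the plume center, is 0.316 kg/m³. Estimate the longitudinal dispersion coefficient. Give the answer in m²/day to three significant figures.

At the plume center C_max = M/(n_e·A·√(4πDt)), so D = M²/(4πt·(n_e·A·C_max)²).
n_e·A·C_max = 0.30 × 73.5 × 0.316 = 6.968 kg/m.
D = 144²/(4π × 318 × 6.968²) = 0.107 m²/day.

0.107 m²/day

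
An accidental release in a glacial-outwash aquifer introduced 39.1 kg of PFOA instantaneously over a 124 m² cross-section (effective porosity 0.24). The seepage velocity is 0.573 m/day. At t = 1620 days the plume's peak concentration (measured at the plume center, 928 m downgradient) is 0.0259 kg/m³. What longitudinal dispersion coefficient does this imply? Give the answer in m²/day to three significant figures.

0.126 m²/day

At the plume center C_max = M/(n_e·A·√(4πDt)), so D = M²/(4πt·(n_e·A·C_max)²).
n_e·A·C_max = 0.24 × 124 × 0.0259 = 0.7708 kg/m.
D = 39.1²/(4π × 1620 × 0.7708²) = 0.126 m²/day.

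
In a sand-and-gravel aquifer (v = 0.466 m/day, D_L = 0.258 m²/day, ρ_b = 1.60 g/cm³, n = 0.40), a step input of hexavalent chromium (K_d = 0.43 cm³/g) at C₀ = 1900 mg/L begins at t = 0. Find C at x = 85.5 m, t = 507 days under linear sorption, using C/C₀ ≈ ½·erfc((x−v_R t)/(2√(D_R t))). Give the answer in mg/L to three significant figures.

Retardation factor R = 1 + ρ_b·K_d/n = 1 + 1.60 × 0.43/0.40 = 2.720.
Sorption retards both mechanisms: v_R = v/R = 0.1713 m/day, D_R = D/R = 0.09485 m²/day.
v_R·t = 0.1713 × 507 = 86.8491 m; 2√(D_R t) = 13.87 m; argument = (85.5 − 86.8491)/13.87 = -0.09727.
C = C₀ × ½·erfc(-0.09727) = 1900 × 0.5547 = 1050 mg/L.

1050 mg/L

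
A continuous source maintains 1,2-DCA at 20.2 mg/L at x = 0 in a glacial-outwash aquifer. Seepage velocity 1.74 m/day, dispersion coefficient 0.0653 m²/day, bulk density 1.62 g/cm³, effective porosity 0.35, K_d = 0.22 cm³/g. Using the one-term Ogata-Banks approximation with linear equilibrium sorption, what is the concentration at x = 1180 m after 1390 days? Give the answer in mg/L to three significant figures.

Retardation factor R = 1 + ρ_b·K_d/n = 1 + 1.62 × 0.22/0.35 = 2.018.
Sorption retards both mechanisms: v_R = v/R = 0.8622 m/day, D_R = D/R = 0.03236 m²/day.
v_R·t = 0.8622 × 1390 = 1198.458 m; 2√(D_R t) = 13.41 m; argument = (1180 − 1198.458)/13.41 = -1.376.
C = C₀ × ½·erfc(-1.376) = 20.2 × 0.9742 = 19.7 mg/L.

19.7 mg/L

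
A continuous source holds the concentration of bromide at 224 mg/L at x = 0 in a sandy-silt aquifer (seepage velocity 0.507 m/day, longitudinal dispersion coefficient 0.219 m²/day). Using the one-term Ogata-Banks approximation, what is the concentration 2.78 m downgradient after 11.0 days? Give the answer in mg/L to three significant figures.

For a continuous step input, C/C₀ ≈ ½·erfc((x−vt)/(2√(Dt))).
vt = 0.507 × 11.0 = 5.577 m and 2√(Dt) = 2√(0.219 × 11.0) = 3.104 m.
Argument (x−vt)/(2√(Dt)) = (2.78 − 5.577)/3.104 = -0.9011; ½·erfc(-0.9011) = 0.8987.
C = 224 × 0.8987 = 201 mg/L.

201 mg/L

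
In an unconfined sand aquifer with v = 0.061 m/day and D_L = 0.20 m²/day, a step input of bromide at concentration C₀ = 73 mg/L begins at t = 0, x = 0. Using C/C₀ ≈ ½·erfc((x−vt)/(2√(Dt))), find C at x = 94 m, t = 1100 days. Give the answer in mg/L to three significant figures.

7.29 mg/L

For a continuous step input, C/C₀ ≈ ½·erfc((x−vt)/(2√(Dt))).
vt = 0.061 × 1100 = 67.1 m and 2√(Dt) = 2√(0.20 × 1100) = 29.66 m.
Argument (x−vt)/(2√(Dt)) = (94 − 67.1)/29.66 = 0.9069; ½·erfc(0.9069) = 0.09982.
C = 73 × 0.09982 = 7.29 mg/L.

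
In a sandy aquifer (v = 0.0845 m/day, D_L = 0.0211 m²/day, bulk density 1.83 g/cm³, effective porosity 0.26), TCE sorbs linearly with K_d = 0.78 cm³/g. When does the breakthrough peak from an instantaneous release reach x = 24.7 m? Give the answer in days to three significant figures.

1880 days

Retardation factor R = 1 + ρ_b·K_d/n = 1 + 1.83 × 0.78/0.26 = 6.490.
Sorption retards both mechanisms: v_R = v/R = 0.01302 m/day, D_R = D/R = 0.003251 m²/day.
Peak time from v_R²t² + 2D_R t − x² = 0: t = (√(D_R² + v_R²x²) − D_R)/v_R².
√(D_R² + v_R²x²) = √(0.003251² + 0.01302² × 24.7²) = 0.3216; v_R² = 0.0001695.
t = (0.3216 − 0.003251)/0.0001695 = 1880 days.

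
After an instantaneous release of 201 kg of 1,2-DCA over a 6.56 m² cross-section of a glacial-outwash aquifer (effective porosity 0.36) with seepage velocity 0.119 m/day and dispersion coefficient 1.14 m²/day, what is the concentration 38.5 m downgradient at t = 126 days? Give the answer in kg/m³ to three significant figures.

For an instantaneous plane source, C(x,t) = M/(n_e·A·√(4πDt)) · exp(−(x−vt)²/(4Dt)), with n_e·A the pore (flow) area.
Plume center vt = 0.119 × 126 = 14.994 m, so the well at 38.5 m is 23.506 m downgradient of the peak.
√(4πDt) = 42.49 m, giving peak height M/(n_e·A·√(4πDt)) = 201/(0.36 × 6.56 × 42.49) = 2.003 kg/m³.
(x−vt)²/(4Dt) = (23.506)²/(4 × 1.14 × 126) = 0.9617; exp(−0.9617) = 0.3822.
C = 2.003 × 0.3822 = 0.766 kg/m³.

0.766 kg/m³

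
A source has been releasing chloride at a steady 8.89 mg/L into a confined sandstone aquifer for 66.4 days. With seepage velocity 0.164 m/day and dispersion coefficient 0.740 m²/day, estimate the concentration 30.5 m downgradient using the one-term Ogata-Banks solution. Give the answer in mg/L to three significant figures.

0.213 mg/L

For a continuous step input, C/C₀ ≈ ½·erfc((x−vt)/(2√(Dt))).
vt = 0.164 × 66.4 = 10.8896 m and 2√(Dt) = 2√(0.740 × 66.4) = 14.02 m.
Argument (x−vt)/(2√(Dt)) = (30.5 − 10.8896)/14.02 = 1.399; ½·erfc(1.399) = 0.02394.
C = 8.89 × 0.02394 = 0.213 mg/L.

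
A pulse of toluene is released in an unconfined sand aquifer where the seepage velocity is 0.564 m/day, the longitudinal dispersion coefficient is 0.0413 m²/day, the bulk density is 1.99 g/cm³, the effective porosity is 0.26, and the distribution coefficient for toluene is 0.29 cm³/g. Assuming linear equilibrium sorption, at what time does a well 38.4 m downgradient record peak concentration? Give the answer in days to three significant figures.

Retardation factor R = 1 + ρ_b·K_d/n = 1 + 1.99 × 0.29/0.26 = 3.220.
Sorption retards both mechanisms: v_R = v/R = 0.1752 m/day, D_R = D/R = 0.01283 m²/day.
Peak time from v_R²t² + 2D_R t − x² = 0: t = (√(D_R² + v_R²x²) − D_R)/v_R².
√(D_R² + v_R²x²) = √(0.01283² + 0.1752² × 38.4²) = 6.728; v_R² = 0.03070.
t = (6.728 − 0.01283)/0.03070 = 219 days.

219 days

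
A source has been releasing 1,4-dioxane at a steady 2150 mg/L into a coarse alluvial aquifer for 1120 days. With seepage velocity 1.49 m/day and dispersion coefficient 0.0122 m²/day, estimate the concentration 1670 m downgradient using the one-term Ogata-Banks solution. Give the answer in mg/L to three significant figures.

880 mg/L

For a continuous step input, C/C₀ ≈ ½·erfc((x−vt)/(2√(Dt))).
vt = 1.49 × 1120 = 1668.8 m and 2√(Dt) = 2√(0.0122 × 1120) = 7.393 m.
Argument (x−vt)/(2√(Dt)) = (1670 − 1668.8)/7.393 = 0.1623; ½·erfc(0.1623) = 0.4092.
C = 2150 × 0.4092 = 880 mg/L.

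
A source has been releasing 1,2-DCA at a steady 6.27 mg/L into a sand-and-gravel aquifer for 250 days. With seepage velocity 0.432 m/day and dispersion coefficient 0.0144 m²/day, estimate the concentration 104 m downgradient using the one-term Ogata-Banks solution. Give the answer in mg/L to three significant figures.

For a continuous step input, C/C₀ ≈ ½·erfc((x−vt)/(2√(Dt))).
vt = 0.432 × 250 = 108 m and 2√(Dt) = 2√(0.0144 × 250) = 3.795 m.
Argument (x−vt)/(2√(Dt)) = (104 − 108)/3.795 = -1.054; ½·erfc(-1.054) = 0.9320.
C = 6.27 × 0.9320 = 5.84 mg/L.

5.84 mg/L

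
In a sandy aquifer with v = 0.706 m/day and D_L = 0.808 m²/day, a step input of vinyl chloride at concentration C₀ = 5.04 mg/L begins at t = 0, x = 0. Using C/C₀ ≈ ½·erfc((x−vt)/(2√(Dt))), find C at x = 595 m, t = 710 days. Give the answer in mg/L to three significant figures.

0.0142 mg/L

For a continuous step input, C/C₀ ≈ ½·erfc((x−vt)/(2√(Dt))).
vt = 0.706 × 710 = 501.26 m and 2√(Dt) = 2√(0.808 × 710) = 47.90 m.
Argument (x−vt)/(2√(Dt)) = (595 − 501.26)/47.90 = 1.957; ½·erfc(1.957) = 0.002823.
C = 5.04 × 0.002823 = 0.0142 mg/L.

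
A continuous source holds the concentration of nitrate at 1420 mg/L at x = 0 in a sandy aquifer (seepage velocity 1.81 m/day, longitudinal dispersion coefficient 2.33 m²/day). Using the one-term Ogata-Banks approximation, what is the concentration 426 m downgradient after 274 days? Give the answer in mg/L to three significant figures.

For a continuous step input, C/C₀ ≈ ½·erfc((x−vt)/(2√(Dt))).
vt = 1.81 × 274 = 495.94 m and 2√(Dt) = 2√(2.33 × 274) = 50.53 m.
Argument (x−vt)/(2√(Dt)) = (426 − 495.94)/50.53 = -1.384; ½·erfc(-1.384) = 0.9748.
C = 1420 × 0.9748 = 1380 mg/L.

1380 mg/L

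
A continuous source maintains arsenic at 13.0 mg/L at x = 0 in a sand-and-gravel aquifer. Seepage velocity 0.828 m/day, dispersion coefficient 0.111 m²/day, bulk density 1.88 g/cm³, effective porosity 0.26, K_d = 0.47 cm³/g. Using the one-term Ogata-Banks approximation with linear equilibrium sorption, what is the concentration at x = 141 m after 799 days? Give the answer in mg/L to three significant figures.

12.1 mg/L

Retardation factor R = 1 + ρ_b·K_d/n = 1 + 1.88 × 0.47/0.26 = 4.398.
Sorption retards both mechanisms: v_R = v/R = 0.1883 m/day, D_R = D/R = 0.02524 m²/day.
v_R·t = 0.1883 × 799 = 150.4517 m; 2√(D_R t) = 8.981 m; argument = (141 − 150.4517)/8.981 = -1.052.
C = C₀ × ½·erfc(-1.052) = 13.0 × 0.9316 = 12.1 mg/L.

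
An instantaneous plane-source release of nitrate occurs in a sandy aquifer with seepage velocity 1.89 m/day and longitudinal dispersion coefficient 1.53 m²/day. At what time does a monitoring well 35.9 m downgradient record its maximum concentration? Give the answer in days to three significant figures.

18.6 days

For the 1D instantaneous-source solution, setting ∂C/∂t = 0 at fixed x gives v²t² + 2Dt − x² = 0, so t = (√(D² + v²x²) − D)/v².
√(D² + v²x²) = √(1.53² + 1.89² × 35.9²) = 67.87; v² = 3.5721.
t = (67.87 − 1.53)/3.5721 = 18.6 days (vs. the pure-advection estimate x/v = 19.0 d).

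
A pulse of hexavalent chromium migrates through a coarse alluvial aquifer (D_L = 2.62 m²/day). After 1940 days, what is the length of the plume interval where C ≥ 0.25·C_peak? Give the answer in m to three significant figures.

336 m

The plume is Gaussian with σ = √(2Dt) = √(2 × 2.62 × 1940) = 100.8 m.
C/C_peak = exp(−Δx²/(2σ²)) = 0.25 ⇒ Δx = σ·√(−2 ln 0.25) = 100.8 × 1.665 = 167.8 m.
Width = 2Δx = 336 m.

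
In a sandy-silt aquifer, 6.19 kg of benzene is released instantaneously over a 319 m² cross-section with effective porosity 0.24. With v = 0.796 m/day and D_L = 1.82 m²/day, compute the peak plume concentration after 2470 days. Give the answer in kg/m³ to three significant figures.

0.000340 kg/m³

The peak of an instantaneous 1D plume sits at x = vt; there the Gaussian factor is 1 and C_max = M/(n_e·A·√(4πDt)), where n_e·A is the pore area the mass is dissolved in.
√(4πDt) = √(4π × 1.82 × 2470) = 237.7 m, so C_max = 6.19/(0.24 × 319 × 237.7) = 0.000340 kg/m³.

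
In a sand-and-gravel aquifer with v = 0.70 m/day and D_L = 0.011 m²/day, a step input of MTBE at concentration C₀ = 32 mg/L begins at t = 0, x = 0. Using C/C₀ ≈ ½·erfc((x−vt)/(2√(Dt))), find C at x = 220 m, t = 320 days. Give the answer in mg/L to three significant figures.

29.9 mg/L

For a continuous step input, C/C₀ ≈ ½·erfc((x−vt)/(2√(Dt))).
vt = 0.70 × 320 = 224 m and 2√(Dt) = 2√(0.011 × 320) = 3.752 m.
Argument (x−vt)/(2√(Dt)) = (220 − 224)/3.752 = -1.066; ½·erfc(-1.066) = 0.9342.
C = 32 × 0.9342 = 29.9 mg/L.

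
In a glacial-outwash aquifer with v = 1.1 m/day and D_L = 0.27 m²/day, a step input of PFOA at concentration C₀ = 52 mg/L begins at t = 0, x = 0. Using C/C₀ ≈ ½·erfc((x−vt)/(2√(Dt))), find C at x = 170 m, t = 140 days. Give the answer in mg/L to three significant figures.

1.71 mg/L

For a continuous step input, C/C₀ ≈ ½·erfc((x−vt)/(2√(Dt))).
vt = 1.1 × 140 = 154 m and 2√(Dt) = 2√(0.27 × 140) = 12.30 m.
Argument (x−vt)/(2√(Dt)) = (170 − 154)/12.30 = 1.301; ½·erfc(1.301) = 0.03289.
C = 52 × 0.03289 = 1.71 mg/L.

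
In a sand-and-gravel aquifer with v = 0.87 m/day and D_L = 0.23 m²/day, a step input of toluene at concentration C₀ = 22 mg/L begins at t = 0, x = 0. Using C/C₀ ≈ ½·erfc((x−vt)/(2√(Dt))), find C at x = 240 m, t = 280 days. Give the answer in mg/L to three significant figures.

13.7 mg/L

For a continuous step input, C/C₀ ≈ ½·erfc((x−vt)/(2√(Dt))).
vt = 0.87 × 280 = 243.6 m and 2√(Dt) = 2√(0.23 × 280) = 16.05 m.
Argument (x−vt)/(2√(Dt)) = (240 − 243.6)/16.05 = -0.2243; ½·erfc(-0.2243) = 0.6245.
C = 22 × 0.6245 = 13.7 mg/L.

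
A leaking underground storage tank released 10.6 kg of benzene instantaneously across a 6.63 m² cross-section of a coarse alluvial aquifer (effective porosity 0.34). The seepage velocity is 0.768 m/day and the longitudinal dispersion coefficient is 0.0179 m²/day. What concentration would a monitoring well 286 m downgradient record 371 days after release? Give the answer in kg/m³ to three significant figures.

For an instantaneous plane source, C(x,t) = M/(n_e·A·√(4πDt)) · exp(−(x−vt)²/(4Dt)), with n_e·A the pore (flow) area.
Plume center vt = 0.768 × 371 = 284.928 m, so the well at 286 m is 1.072 m downgradient of the peak.
√(4πDt) = 9.135 m, giving peak height M/(n_e·A·√(4πDt)) = 10.6/(0.34 × 6.63 × 9.135) = 0.5148 kg/m³.
(x−vt)²/(4Dt) = (1.072)²/(4 × 0.0179 × 371) = 0.04326; exp(−0.04326) = 0.9577.
C = 0.5148 × 0.9577 = 0.493 kg/m³.

0.493 kg/m³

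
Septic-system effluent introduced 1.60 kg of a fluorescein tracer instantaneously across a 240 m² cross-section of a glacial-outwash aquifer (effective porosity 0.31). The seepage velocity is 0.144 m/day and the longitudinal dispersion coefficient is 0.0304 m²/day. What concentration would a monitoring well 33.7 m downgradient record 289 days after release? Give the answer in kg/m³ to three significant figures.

0.000344 kg/m³

For an instantaneous plane source, C(x,t) = M/(n_e·A·√(4πDt)) · exp(−(x−vt)²/(4Dt)), with n_e·A the pore (flow) area.
Plume center vt = 0.144 × 289 = 41.616 m, so the well at 33.7 m is 7.916 m upgradient of the peak.
√(4πDt) = 10.51 m, giving peak height M/(n_e·A·√(4πDt)) = 1.60/(0.31 × 240 × 10.51) = 0.002046 kg/m³.
(x−vt)²/(4Dt) = (-7.916)²/(4 × 0.0304 × 289) = 1.783; exp(−1.783) = 0.1681.
C = 0.002046 × 0.1681 = 0.000344 kg/m³.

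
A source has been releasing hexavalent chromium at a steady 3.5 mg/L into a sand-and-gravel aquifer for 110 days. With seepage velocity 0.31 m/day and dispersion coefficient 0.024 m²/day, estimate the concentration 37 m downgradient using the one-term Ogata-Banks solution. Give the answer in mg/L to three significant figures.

0.362 mg/L

For a continuous step input, C/C₀ ≈ ½·erfc((x−vt)/(2√(Dt))).
vt = 0.31 × 110 = 34.1 m and 2√(Dt) = 2√(0.024 × 110) = 3.250 m.
Argument (x−vt)/(2√(Dt)) = (37 − 34.1)/3.250 = 0.8923; ½·erfc(0.8923) = 0.1035.
C = 3.5 × 0.1035 = 0.362 mg/L.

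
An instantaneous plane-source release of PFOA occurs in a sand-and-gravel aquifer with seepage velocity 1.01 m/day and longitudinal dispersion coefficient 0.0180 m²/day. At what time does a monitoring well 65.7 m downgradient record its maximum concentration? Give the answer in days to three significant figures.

For the 1D instantaneous-source solution, setting ∂C/∂t = 0 at fixed x gives v²t² + 2Dt − x² = 0, so t = (√(D² + v²x²) − D)/v².
√(D² + v²x²) = √(0.0180² + 1.01² × 65.7²) = 66.36; v² = 1.0201.
t = (66.36 − 0.0180)/1.0201 = 65.0 days (vs. the pure-advection estimate x/v = 65.0 d).

65.0 days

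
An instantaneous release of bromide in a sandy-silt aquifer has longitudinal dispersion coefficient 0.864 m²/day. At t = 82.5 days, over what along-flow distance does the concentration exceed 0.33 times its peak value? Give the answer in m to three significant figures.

35.6 m

The plume is Gaussian with σ = √(2Dt) = √(2 × 0.864 × 82.5) = 11.94 m.
C/C_peak = exp(−Δx²/(2σ²)) = 0.33 ⇒ Δx = σ·√(−2 ln 0.33) = 11.94 × 1.489 = 17.78 m.
Width = 2Δx = 35.6 m.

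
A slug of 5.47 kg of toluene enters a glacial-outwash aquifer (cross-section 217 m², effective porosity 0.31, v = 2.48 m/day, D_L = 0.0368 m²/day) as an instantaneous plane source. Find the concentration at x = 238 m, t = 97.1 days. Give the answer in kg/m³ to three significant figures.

For an instantaneous plane source, C(x,t) = M/(n_e·A·√(4πDt)) · exp(−(x−vt)²/(4Dt)), with n_e·A the pore (flow) area.
Plume center vt = 2.48 × 97.1 = 240.808 m, so the well at 238 m is 2.808 m upgradient of the peak.
√(4πDt) = 6.701 m, giving peak height M/(n_e·A·√(4πDt)) = 5.47/(0.31 × 217 × 6.701) = 0.01213 kg/m³.
(x−vt)²/(4Dt) = (-2.808)²/(4 × 0.0368 × 97.1) = 0.5517; exp(−0.5517) = 0.5760.
C = 0.01213 × 0.5760 = 0.00699 kg/m³.

0.00699 kg/m³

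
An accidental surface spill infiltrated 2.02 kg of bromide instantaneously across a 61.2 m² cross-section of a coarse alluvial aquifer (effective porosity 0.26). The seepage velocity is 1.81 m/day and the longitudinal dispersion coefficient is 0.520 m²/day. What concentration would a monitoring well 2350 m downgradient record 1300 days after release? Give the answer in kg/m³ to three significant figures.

0.00137 kg/m³

For an instantaneous plane source, C(x,t) = M/(n_e·A·√(4πDt)) · exp(−(x−vt)²/(4Dt)), with n_e·A the pore (flow) area.
Plume center vt = 1.81 × 1300 = 2353 m, so the well at 2350 m is 3 m upgradient of the peak.
√(4πDt) = 92.17 m, giving peak height M/(n_e·A·√(4πDt)) = 2.02/(0.26 × 61.2 × 92.17) = 0.001377 kg/m³.
(x−vt)²/(4Dt) = (-3)²/(4 × 0.520 × 1300) = 0.003328; exp(−0.003328) = 0.9967.
C = 0.001377 × 0.9967 = 0.00137 kg/m³.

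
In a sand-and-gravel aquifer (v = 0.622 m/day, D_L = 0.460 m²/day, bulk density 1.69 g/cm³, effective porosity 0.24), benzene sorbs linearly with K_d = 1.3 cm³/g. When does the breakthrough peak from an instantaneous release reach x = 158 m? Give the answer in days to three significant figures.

2570 days

Retardation factor R = 1 + ρ_b·K_d/n = 1 + 1.69 × 1.3/0.24 = 10.15.
Sorption retards both mechanisms: v_R = v/R = 0.06128 m/day, D_R = D/R = 0.04532 m²/day.
Peak time from v_R²t² + 2D_R t − x² = 0: t = (√(D_R² + v_R²x²) − D_R)/v_R².
√(D_R² + v_R²x²) = √(0.04532² + 0.06128² × 158²) = 9.682; v_R² = 0.003755.
t = (9.682 − 0.04532)/0.003755 = 2570 days.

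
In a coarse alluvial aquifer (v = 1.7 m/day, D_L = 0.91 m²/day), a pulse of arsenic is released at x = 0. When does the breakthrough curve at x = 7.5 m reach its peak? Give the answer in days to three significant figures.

4.11 days

For the 1D instantaneous-source solution, setting ∂C/∂t = 0 at fixed x gives v²t² + 2Dt − x² = 0, so t = (√(D² + v²x²) − D)/v².
√(D² + v²x²) = √(0.91² + 1.7² × 7.5²) = 12.78; v² = 2.89.
t = (12.78 − 0.91)/2.89 = 4.11 days (vs. the pure-advection estimate x/v = 4.41 d).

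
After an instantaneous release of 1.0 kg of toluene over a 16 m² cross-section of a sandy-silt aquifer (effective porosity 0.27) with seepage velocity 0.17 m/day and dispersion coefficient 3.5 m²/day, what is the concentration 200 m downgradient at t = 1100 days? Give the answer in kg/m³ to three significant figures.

For an instantaneous plane source, C(x,t) = M/(n_e·A·√(4πDt)) · exp(−(x−vt)²/(4Dt)), with n_e·A the pore (flow) area.
Plume center vt = 0.17 × 1100 = 187 m, so the well at 200 m is 13 m downgradient of the peak.
√(4πDt) = 220.0 m, giving peak height M/(n_e·A·√(4πDt)) = 1.0/(0.27 × 16 × 220.0) = 0.001052 kg/m³.
(x−vt)²/(4Dt) = (13)²/(4 × 3.5 × 1100) = 0.01097; exp(−0.01097) = 0.9891.
C = 0.001052 × 0.9891 = 0.00104 kg/m³.

0.00104 kg/m³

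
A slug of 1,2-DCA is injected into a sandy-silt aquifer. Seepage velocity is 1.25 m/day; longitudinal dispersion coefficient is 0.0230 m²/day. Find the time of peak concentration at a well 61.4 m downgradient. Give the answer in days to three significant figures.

For the 1D instantaneous-source solution, setting ∂C/∂t = 0 at fixed x gives v²t² + 2Dt − x² = 0, so t = (√(D² + v²x²) − D)/v².
√(D² + v²x²) = √(0.0230² + 1.25² × 61.4²) = 76.75; v² = 1.5625.
t = (76.75 − 0.0230)/1.5625 = 49.1 days (vs. the pure-advection estimate x/v = 49.1 d).

49.1 days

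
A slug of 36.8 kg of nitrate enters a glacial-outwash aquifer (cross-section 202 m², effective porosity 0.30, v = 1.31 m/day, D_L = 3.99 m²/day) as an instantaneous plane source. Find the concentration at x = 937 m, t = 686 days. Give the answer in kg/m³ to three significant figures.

0.00286 kg/m³

For an instantaneous plane source, C(x,t) = M/(n_e·A·√(4πDt)) · exp(−(x−vt)²/(4Dt)), with n_e·A the pore (flow) area.
Plume center vt = 1.31 × 686 = 898.66 m, so the well at 937 m is 38.34 m downgradient of the peak.
√(4πDt) = 185.5 m, giving peak height M/(n_e·A·√(4πDt)) = 36.8/(0.30 × 202 × 185.5) = 0.003274 kg/m³.
(x−vt)²/(4Dt) = (38.34)²/(4 × 3.99 × 686) = 0.1343; exp(−0.1343) = 0.8743.
C = 0.003274 × 0.8743 = 0.00286 kg/m³.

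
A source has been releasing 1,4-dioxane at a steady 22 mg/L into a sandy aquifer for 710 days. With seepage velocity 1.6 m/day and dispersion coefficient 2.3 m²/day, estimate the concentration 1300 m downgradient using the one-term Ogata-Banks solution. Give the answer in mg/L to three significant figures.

0.0452 mg/L

For a continuous step input, C/C₀ ≈ ½·erfc((x−vt)/(2√(Dt))).
vt = 1.6 × 710 = 1136 m and 2√(Dt) = 2√(2.3 × 710) = 80.82 m.
Argument (x−vt)/(2√(Dt)) = (1300 − 1136)/80.82 = 2.029; ½·erfc(2.029) = 0.002056.
C = 22 × 0.002056 = 0.0452 mg/L.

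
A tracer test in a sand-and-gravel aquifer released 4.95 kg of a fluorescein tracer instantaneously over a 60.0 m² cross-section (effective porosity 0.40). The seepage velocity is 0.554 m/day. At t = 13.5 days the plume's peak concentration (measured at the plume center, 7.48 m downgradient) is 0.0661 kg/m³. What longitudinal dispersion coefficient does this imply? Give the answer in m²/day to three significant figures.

At the plume center C_max = M/(n_e·A·√(4πDt)), so D = M²/(4πt·(n_e·A·C_max)²).
n_e·A·C_max = 0.40 × 60.0 × 0.0661 = 1.586 kg/m.
D = 4.95²/(4π × 13.5 × 1.586²) = 0.0574 m²/day.

0.0574 m²/day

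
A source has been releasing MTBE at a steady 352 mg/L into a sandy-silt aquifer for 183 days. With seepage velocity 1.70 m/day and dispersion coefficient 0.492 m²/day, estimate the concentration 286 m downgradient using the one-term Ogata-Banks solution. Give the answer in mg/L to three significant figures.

For a continuous step input, C/C₀ ≈ ½·erfc((x−vt)/(2√(Dt))).
vt = 1.70 × 183 = 311.1 m and 2√(Dt) = 2√(0.492 × 183) = 18.98 m.
Argument (x−vt)/(2√(Dt)) = (286 − 311.1)/18.98 = -1.322; ½·erfc(-1.322) = 0.9692.
C = 352 × 0.9692 = 341 mg/L.

341 mg/L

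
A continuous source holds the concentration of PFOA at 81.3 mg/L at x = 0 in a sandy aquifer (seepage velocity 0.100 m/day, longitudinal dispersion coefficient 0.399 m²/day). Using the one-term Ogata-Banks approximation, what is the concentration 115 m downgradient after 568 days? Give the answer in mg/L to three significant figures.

For a continuous step input, C/C₀ ≈ ½·erfc((x−vt)/(2√(Dt))).
vt = 0.100 × 568 = 56.8 m and 2√(Dt) = 2√(0.399 × 568) = 30.11 m.
Argument (x−vt)/(2√(Dt)) = (115 − 56.8)/30.11 = 1.933; ½·erfc(1.933) = 0.003132.
C = 81.3 × 0.003132 = 0.255 mg/L.

0.255 mg/L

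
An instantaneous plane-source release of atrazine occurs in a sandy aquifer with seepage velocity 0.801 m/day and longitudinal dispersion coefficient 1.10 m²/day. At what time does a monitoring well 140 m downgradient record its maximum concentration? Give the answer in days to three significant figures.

For the 1D instantaneous-source solution, setting ∂C/∂t = 0 at fixed x gives v²t² + 2Dt − x² = 0, so t = (√(D² + v²x²) − D)/v².
√(D² + v²x²) = √(1.10² + 0.801² × 140²) = 112.1; v² = 0.641601.
t = (112.1 − 1.10)/0.641601 = 173 days (vs. the pure-advection estimate x/v = 175 d).

173 days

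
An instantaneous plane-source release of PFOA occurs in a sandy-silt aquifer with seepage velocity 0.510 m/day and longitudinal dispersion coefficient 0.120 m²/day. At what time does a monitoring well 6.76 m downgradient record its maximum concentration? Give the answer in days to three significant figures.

For the 1D instantaneous-source solution, setting ∂C/∂t = 0 at fixed x gives v²t² + 2Dt − x² = 0, so t = (√(D² + v²x²) − D)/v².
√(D² + v²x²) = √(0.120² + 0.510² × 6.76²) = 3.450; v² = 0.2601.
t = (3.450 − 0.120)/0.2601 = 12.8 days (vs. the pure-advection estimate x/v = 13.3 d).

12.8 days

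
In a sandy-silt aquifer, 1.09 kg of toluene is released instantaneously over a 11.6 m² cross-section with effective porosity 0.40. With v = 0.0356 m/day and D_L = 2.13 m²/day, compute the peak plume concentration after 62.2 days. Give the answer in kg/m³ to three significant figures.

The peak of an instantaneous 1D plume sits at x = vt; there the Gaussian factor is 1 and C_max = M/(n_e·A·√(4πDt)), where n_e·A is the pore area the mass is dissolved in.
√(4πDt) = √(4π × 2.13 × 62.2) = 40.80 m, so C_max = 1.09/(0.40 × 11.6 × 40.80) = 0.00576 kg/m³.

0.00576 kg/m³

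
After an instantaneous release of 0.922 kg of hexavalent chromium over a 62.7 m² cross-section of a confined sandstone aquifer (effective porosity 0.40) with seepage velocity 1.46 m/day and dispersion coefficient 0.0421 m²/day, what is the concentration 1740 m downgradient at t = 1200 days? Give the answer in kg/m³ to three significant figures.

0.000715 kg/m³

For an instantaneous plane source, C(x,t) = M/(n_e·A·√(4πDt)) · exp(−(x−vt)²/(4Dt)), with n_e·A the pore (flow) area.
Plume center vt = 1.46 × 1200 = 1752 m, so the well at 1740 m is 12 m upgradient of the peak.
√(4πDt) = 25.20 m, giving peak height M/(n_e·A·√(4πDt)) = 0.922/(0.40 × 62.7 × 25.20) = 0.001459 kg/m³.
(x−vt)²/(4Dt) = (-12)²/(4 × 0.0421 × 1200) = 0.7126; exp(−0.7126) = 0.4904.
C = 0.001459 × 0.4904 = 0.000715 kg/m³.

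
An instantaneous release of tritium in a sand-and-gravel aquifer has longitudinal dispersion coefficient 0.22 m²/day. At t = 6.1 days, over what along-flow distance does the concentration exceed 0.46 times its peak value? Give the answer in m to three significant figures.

4.08 m

The plume is Gaussian with σ = √(2Dt) = √(2 × 0.22 × 6.1) = 1.638 m.
C/C_peak = exp(−Δx²/(2σ²)) = 0.46 ⇒ Δx = σ·√(−2 ln 0.46) = 1.638 × 1.246 = 2.041 m.
Width = 2Δx = 4.08 m.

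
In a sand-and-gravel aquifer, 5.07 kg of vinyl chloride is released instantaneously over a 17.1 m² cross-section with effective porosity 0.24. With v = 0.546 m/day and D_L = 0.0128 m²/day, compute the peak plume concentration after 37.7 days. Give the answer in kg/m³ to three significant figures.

0.502 kg/m³

The peak of an instantaneous 1D plume sits at x = vt; there the Gaussian factor is 1 and C_max = M/(n_e·A·√(4πDt)), where n_e·A is the pore area the mass is dissolved in.
√(4πDt) = √(4π × 0.0128 × 37.7) = 2.463 m, so C_max = 5.07/(0.24 × 17.1 × 2.463) = 0.502 kg/m³.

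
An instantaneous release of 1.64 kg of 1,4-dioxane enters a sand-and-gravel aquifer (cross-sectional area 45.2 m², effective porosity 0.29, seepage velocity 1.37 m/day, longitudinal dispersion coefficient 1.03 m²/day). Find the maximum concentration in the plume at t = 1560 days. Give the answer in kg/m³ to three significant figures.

The peak of an instantaneous 1D plume sits at x = vt; there the Gaussian factor is 1 and C_max = M/(n_e·A·√(4πDt)), where n_e·A is the pore area the mass is dissolved in.
√(4πDt) = √(4π × 1.03 × 1560) = 142.1 m, so C_max = 1.64/(0.29 × 45.2 × 142.1) = 0.000880 kg/m³.

0.000880 kg/m³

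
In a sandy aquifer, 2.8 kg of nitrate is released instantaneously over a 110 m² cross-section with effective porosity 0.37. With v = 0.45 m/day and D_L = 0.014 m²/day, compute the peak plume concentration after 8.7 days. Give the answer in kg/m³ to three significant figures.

The peak of an instantaneous 1D plume sits at x = vt; there the Gaussian factor is 1 and C_max = M/(n_e·A·√(4πDt)), where n_e·A is the pore area the mass is dissolved in.
√(4πDt) = √(4π × 0.014 × 8.7) = 1.237 m, so C_max = 2.8/(0.37 × 110 × 1.237) = 0.0556 kg/m³.

0.0556 kg/m³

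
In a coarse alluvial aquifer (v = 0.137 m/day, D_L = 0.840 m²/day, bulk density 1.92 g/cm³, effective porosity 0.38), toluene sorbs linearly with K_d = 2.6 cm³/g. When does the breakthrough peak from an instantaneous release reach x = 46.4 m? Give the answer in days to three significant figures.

Retardation factor R = 1 + ρ_b·K_d/n = 1 + 1.92 × 2.6/0.38 = 14.14.
Sorption retards both mechanisms: v_R = v/R = 0.009689 m/day, D_R = D/R = 0.05941 m²/day.
Peak time from v_R²t² + 2D_R t − x² = 0: t = (√(D_R² + v_R²x²) − D_R)/v_R².
√(D_R² + v_R²x²) = √(0.05941² + 0.009689² × 46.4²) = 0.4535; v_R² = 9.388e-05.
t = (0.4535 − 0.05941)/9.388e-05 = 4200 days.

4200 days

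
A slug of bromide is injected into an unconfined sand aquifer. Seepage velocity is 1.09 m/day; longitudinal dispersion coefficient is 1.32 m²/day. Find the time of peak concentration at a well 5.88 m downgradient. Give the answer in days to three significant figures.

For the 1D instantaneous-source solution, setting ∂C/∂t = 0 at fixed x gives v²t² + 2Dt − x² = 0, so t = (√(D² + v²x²) − D)/v².
√(D² + v²x²) = √(1.32² + 1.09² × 5.88²) = 6.544; v² = 1.1881.
t = (6.544 − 1.32)/1.1881 = 4.40 days (vs. the pure-advection estimate x/v = 5.39 d).

4.40 days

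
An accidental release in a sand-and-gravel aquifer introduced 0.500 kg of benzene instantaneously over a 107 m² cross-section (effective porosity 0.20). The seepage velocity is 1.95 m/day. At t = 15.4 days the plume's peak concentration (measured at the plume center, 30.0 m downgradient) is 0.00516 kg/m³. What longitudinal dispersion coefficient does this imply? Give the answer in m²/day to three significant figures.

At the plume center C_max = M/(n_e·A·√(4πDt)), so D = M²/(4πt·(n_e·A·C_max)²).
n_e·A·C_max = 0.20 × 107 × 0.00516 = 0.1104 kg/m.
D = 0.500²/(4π × 15.4 × 0.1104²) = 0.106 m²/day.

0.106 m²/day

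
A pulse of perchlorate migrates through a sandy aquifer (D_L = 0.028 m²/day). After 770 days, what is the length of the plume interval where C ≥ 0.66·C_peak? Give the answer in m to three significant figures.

12.0 m

The plume is Gaussian with σ = √(2Dt) = √(2 × 0.028 × 770) = 6.567 m.
C/C_peak = exp(−Δx²/(2σ²)) = 0.66 ⇒ Δx = σ·√(−2 ln 0.66) = 6.567 × 0.9116 = 5.986 m.
Width = 2Δx = 12.0 m.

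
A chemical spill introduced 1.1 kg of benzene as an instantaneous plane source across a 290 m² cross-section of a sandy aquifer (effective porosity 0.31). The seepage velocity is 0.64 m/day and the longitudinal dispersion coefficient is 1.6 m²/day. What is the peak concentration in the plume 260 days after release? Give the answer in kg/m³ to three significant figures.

0.000169 kg/m³

The peak of an instantaneous 1D plume sits at x = vt; there the Gaussian factor is 1 and C_max = M/(n_e·A·√(4πDt)), where n_e·A is the pore area the mass is dissolved in.
√(4πDt) = √(4π × 1.6 × 260) = 72.30 m, so C_max = 1.1/(0.31 × 290 × 72.30) = 0.000169 kg/m³.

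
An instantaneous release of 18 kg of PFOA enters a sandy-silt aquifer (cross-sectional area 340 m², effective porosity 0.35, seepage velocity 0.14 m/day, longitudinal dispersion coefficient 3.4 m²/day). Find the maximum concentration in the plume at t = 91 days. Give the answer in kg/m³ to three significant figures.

0.00243 kg/m³

The peak of an instantaneous 1D plume sits at x = vt; there the Gaussian factor is 1 and C_max = M/(n_e·A·√(4πDt)), where n_e·A is the pore area the mass is dissolved in.
√(4πDt) = √(4π × 3.4 × 91) = 62.35 m, so C_max = 18/(0.35 × 340 × 62.35) = 0.00243 kg/m³.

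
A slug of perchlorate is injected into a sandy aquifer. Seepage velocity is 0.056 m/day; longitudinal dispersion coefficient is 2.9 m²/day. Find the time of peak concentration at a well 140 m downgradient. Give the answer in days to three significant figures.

For the 1D instantaneous-source solution, setting ∂C/∂t = 0 at fixed x gives v²t² + 2Dt − x² = 0, so t = (√(D² + v²x²) − D)/v².
√(D² + v²x²) = √(2.9² + 0.056² × 140²) = 8.359; v² = 0.003136.
t = (8.359 − 2.9)/0.003136 = 1740 days (vs. the pure-advection estimate x/v = 2500 d).

1740 days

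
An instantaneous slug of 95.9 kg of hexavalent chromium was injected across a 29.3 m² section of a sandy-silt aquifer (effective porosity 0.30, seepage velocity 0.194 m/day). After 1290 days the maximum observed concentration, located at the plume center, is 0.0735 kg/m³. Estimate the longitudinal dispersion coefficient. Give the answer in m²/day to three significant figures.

1.36 m²/day

At the plume center C_max = M/(n_e·A·√(4πDt)), so D = M²/(4πt·(n_e·A·C_max)²).
n_e·A·C_max = 0.30 × 29.3 × 0.0735 = 0.6461 kg/m.
D = 95.9²/(4π × 1290 × 0.6461²) = 1.36 m²/day.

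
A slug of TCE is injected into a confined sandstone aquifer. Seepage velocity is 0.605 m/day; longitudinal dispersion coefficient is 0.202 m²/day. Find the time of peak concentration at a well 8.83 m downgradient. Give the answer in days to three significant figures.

14.1 days

For the 1D instantaneous-source solution, setting ∂C/∂t = 0 at fixed x gives v²t² + 2Dt − x² = 0, so t = (√(D² + v²x²) − D)/v².
√(D² + v²x²) = √(0.202² + 0.605² × 8.83²) = 5.346; v² = 0.366025.
t = (5.346 − 0.202)/0.366025 = 14.1 days (vs. the pure-advection estimate x/v = 14.6 d).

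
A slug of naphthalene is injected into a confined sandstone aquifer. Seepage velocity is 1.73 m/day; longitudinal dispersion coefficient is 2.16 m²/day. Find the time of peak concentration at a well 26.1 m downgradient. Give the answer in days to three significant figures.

For the 1D instantaneous-source solution, setting ∂C/∂t = 0 at fixed x gives v²t² + 2Dt − x² = 0, so t = (√(D² + v²x²) − D)/v².
√(D² + v²x²) = √(2.16² + 1.73² × 26.1²) = 45.20; v² = 2.9929.
t = (45.20 − 2.16)/2.9929 = 14.4 days (vs. the pure-advection estimate x/v = 15.1 d).

14.4 days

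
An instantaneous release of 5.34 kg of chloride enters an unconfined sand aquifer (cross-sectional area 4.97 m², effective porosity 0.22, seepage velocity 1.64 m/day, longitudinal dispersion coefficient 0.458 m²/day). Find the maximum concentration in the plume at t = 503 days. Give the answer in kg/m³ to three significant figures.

0.0908 kg/m³

The peak of an instantaneous 1D plume sits at x = vt; there the Gaussian factor is 1 and C_max = M/(n_e·A·√(4πDt)), where n_e·A is the pore area the mass is dissolved in.
√(4πDt) = √(4π × 0.458 × 503) = 53.80 m, so C_max = 5.34/(0.22 × 4.97 × 53.80) = 0.0908 kg/m³.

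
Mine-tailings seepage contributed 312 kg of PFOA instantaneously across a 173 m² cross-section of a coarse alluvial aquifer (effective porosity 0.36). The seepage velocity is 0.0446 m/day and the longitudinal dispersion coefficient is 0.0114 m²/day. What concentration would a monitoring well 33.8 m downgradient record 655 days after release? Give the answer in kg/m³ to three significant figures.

For an instantaneous plane source, C(x,t) = M/(n_e·A·√(4πDt)) · exp(−(x−vt)²/(4Dt)), with n_e·A the pore (flow) area.
Plume center vt = 0.0446 × 655 = 29.213 m, so the well at 33.8 m is 4.587 m downgradient of the peak.
√(4πDt) = 9.687 m, giving peak height M/(n_e·A·√(4πDt)) = 312/(0.36 × 173 × 9.687) = 0.5172 kg/m³.
(x−vt)²/(4Dt) = (4.587)²/(4 × 0.0114 × 655) = 0.7045; exp(−0.7045) = 0.4944.
C = 0.5172 × 0.4944 = 0.256 kg/m³.

0.256 kg/m³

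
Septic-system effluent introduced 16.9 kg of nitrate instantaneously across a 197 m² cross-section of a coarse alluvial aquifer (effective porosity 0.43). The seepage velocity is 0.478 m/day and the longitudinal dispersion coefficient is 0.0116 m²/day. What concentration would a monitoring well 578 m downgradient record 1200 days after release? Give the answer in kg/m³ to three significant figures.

0.0107 kg/m³

For an instantaneous plane source, C(x,t) = M/(n_e·A·√(4πDt)) · exp(−(x−vt)²/(4Dt)), with n_e·A the pore (flow) area.
Plume center vt = 0.478 × 1200 = 573.6 m, so the well at 578 m is 4.4 m downgradient of the peak.
√(4πDt) = 13.23 m, giving peak height M/(n_e·A·√(4πDt)) = 16.9/(0.43 × 197 × 13.23) = 0.01508 kg/m³.
(x−vt)²/(4Dt) = (4.4)²/(4 × 0.0116 × 1200) = 0.3477; exp(−0.3477) = 0.7063.
C = 0.01508 × 0.7063 = 0.0107 kg/m³.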